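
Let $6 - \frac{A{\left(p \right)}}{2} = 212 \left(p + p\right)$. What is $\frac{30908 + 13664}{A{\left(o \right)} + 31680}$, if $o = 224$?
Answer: $- \frac{11143}{39565} \approx -0.28164$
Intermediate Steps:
$A{\left(p \right)} = 12 - 848 p$ ($A{\left(p \right)} = 12 - 2 \cdot 212 \left(p + p\right) = 12 - 2 \cdot 212 \cdot 2 p = 12 - 2 \cdot 424 p = 12 - 848 p$)
$\frac{30908 + 13664}{A{\left(o \right)} + 31680} = \frac{30908 + 13664}{\left(12 - 189952\right) + 31680} = \frac{44572}{\left(12 - 189952\right) + 31680} = \frac{44572}{-189940 + 31680} = \frac{44572}{-158260} = 44572 \left(- \frac{1}{158260}\right) = - \frac{11143}{39565}$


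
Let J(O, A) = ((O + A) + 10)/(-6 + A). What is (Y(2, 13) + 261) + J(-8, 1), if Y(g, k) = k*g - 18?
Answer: 1342/5 ≈ 268.40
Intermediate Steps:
J(O, A) = (10 + A + O)/(-6 + A) (J(O, A) = ((A + O) + 10)/(-6 + A) = (10 + A + O)/(-6 + A))
Y(g, k) = -18 + g*k (Y(g, k) = g*k - 18 = -18 + g*k)
(Y(2, 13) + 261) + J(-8, 1) = ((-18 + 2*13) + 261) + (10 + 1 - 8)/(-6 + 1) = ((-18 + 26) + 261) + 3/(-5) = (8 + 261) - ⅕*3 = 269 - ⅗ = 1342/5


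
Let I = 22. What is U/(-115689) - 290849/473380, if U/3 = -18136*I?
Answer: 177658822973/18254952940 ≈ 9.7321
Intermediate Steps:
U = -1196976 (U = 3*(-18136*22) = 3*(-398992) = -1196976)
U/(-115689) - 290849/473380 = -1196976/(-115689) - 290849/473380 = -1196976*(-1/115689) - 290849*1/473380 = 398992/38563 - 290849/473380 = 177658822973/18254952940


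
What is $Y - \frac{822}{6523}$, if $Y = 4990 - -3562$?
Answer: $\frac{55783874}{6523} \approx 8551.9$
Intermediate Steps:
$Y = 8552$ ($Y = 4990 + 3562 = 8552$)
$Y - \frac{822}{6523} = 8552 - \frac{822}{6523} = \frac{55783874}{6523}$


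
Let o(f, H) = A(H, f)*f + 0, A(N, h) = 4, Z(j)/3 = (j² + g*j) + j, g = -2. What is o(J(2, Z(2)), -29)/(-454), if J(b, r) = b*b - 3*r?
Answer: 28/227 ≈ 0.12335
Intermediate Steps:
Z(j) = -3*j + 3*j² (Z(j) = 3*((j² - 2*j) + j) = 3*(j² - j) = -3*j + 3*j²)
J(b, r) = b² - 3*r
o(f, H) = 4*f (o(f, H) = 4*f + 0 = 4*f)
o(J(2, Z(2)), -29)/(-454) = (4*(2² - 9*2*(-1 + 2)))/(-454) = (4*(4 - 9*2))*(-1/454) = (4*(4 - 3*6))*(-1/454) = (4*(4 - 18))*(-1/454) = (4*(-14))*(-1/454) = -56*(-1/454) = 28/227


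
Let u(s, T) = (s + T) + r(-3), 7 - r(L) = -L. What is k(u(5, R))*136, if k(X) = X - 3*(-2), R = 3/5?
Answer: 10608/5 ≈ 2121.6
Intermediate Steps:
R = 3/5 (R = 3*(1/5) = 3/5 ≈ 0.60000)
r(L) = 7 + L (r(L) = 7 - (-1)*L = 7 + L)
u(s, T) = 4 + T + s (u(s, T) = (s + T) + (7 - 3) = (T + s) + 4 = 4 + T + s)
k(X) = 6 + X (k(X) = X + 6 = 6 + X)
k(u(5, R))*136 = (6 + (4 + 3/5 + 5))*136 = (6 + 48/5)*136 = (78/5)*136 = 10608/5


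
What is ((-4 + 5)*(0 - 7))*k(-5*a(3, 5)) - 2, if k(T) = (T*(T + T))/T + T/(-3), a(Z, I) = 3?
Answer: 173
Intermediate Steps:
k(T) = 5*T/3 (k(T) = (T*(2*T))/T + T*(-⅓) = (2*T²)/T - T/3 = 2*T - T/3 = 5*T/3)
((-4 + 5)*(0 - 7))*k(-5*a(3, 5)) - 2 = ((-4 + 5)*(0 - 7))*(5*(-5*3)/3) - 2 = (1*(-7))*((5/3)*(-15)) - 2 = -7*(-25) - 2 = 175 - 2 = 173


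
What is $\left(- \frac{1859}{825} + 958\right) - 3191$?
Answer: $- \frac{167644}{75} \approx -2235.3$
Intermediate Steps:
$\left(- \frac{1859}{825} + 958\right) - 3191 = \left(\left(-1859\right) \frac{1}{825} + 958\right) - 3191 = \left(- \frac{169}{75} + 958\right) - 3191 = \frac{71681}{75} - 3191 = - \frac{167644}{75}$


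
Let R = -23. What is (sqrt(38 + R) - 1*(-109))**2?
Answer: (109 + sqrt(15))**2 ≈ 12740.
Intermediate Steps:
(sqrt(38 + R) - 1*(-109))**2 = (sqrt(38 - 23) - 1*(-109))**2 = (sqrt(15) + 109)**2 = (109 + sqrt(15))**2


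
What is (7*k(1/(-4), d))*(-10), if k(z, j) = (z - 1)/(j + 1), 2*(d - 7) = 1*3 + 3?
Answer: 175/22 ≈ 7.9545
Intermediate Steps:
d = 10 (d = 7 + (1*3 + 3)/2 = 7 + (3 + 3)/2 = 7 + (½)*6 = 7 + 3 = 10)
k(z, j) = (-1 + z)/(1 + j)
(7*k(1/(-4), d))*(-10) = (7*((-1 + 1/(-4))/(1 + 10)))*(-10) = (7*((-1 - ¼)/11))*(-10) = (7*((1/11)*(-5/4)))*(-10) = (7*(-5/44))*(-10) = -35/44*(-10) = 175/22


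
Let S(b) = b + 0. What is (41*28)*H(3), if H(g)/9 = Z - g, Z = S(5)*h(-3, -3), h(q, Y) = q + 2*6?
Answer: 433944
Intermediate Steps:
S(b) = b
h(q, Y) = 12 + q (h(q, Y) = q + 12 = 12 + q)
Z = 45 (Z = 5*(12 - 3) = 5*9 = 45)
H(g) = 405 - 9*g (H(g) = 9*(45 - g) = 405 - 9*g)
(41*28)*H(3) = (41*28)*(405 - 9*3) = 1148*(405 - 27) = 1148*378 = 433944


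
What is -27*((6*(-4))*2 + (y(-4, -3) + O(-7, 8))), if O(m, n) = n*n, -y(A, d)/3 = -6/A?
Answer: -621/2 ≈ -310.50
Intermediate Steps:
y(A, d) = 18/A (y(A, d) = -(-18)/A = 18/A)
O(m, n) = n**2
-27*((6*(-4))*2 + (y(-4, -3) + O(-7, 8))) = -27*((6*(-4))*2 + (18/(-4) + 8**2)) = -27*(-24*2 + (18*(-1/4) + 64)) = -27*(-48 + (-9/2 + 64)) = -27*(-48 + 119/2) = -27*23/2 = -621/2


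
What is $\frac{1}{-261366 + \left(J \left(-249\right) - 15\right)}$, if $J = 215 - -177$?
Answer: $- \frac{1}{358989} \approx -2.7856 \cdot 10^{-6}$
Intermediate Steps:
$J = 392$ ($J = 215 + 177 = 392$)
$\frac{1}{-261366 + \left(J \left(-249\right) - 15\right)} = \frac{1}{-261366 + \left(392 \left(-249\right) - 15\right)} = \frac{1}{-261366 - 97623} = \frac{1}{-358989} = - \frac{1}{358989}$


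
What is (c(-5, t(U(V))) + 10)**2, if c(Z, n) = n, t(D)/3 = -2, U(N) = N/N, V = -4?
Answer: 16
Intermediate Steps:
U(N) = 1
t(D) = -6 (t(D) = 3*(-2) = -6)
(c(-5, t(U(V))) + 10)**2 = (-6 + 10)**2 = 4**2 = 16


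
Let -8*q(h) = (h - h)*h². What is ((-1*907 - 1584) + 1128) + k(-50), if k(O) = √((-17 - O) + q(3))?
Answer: -1363 + √33 ≈ -1357.3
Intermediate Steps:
q(h) = 0 (q(h) = -(h - h)*h²/8 = -0*h² = -⅛*0 = 0)
k(O) = √(-17 - O) (k(O) = √((-17 - O) + 0) = √(-17 - O))
((-1*907 - 1584) + 1128) + k(-50) = ((-1*907 - 1584) + 1128) + √(-17 - 1*(-50)) = ((-907 - 1584) + 1128) + √(-17 + 50) = (-2491 + 1128) + √33 = -1363 + √33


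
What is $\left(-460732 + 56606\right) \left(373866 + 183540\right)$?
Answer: $-225262257156$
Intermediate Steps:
$\left(-460732 + 56606\right) \left(373866 + 183540\right) = \left(-404126\right) 557406 = -225262257156$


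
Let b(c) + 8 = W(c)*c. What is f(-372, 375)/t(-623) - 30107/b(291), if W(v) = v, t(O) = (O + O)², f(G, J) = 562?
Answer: -23347006493/65728093634 ≈ -0.35521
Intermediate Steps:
t(O) = 4*O² (t(O) = (2*O)² = 4*O²)
b(c) = -8 + c² (b(c) = -8 + c*c = -8 + c²)
f(-372, 375)/t(-623) - 30107/b(291) = 562/((4*(-623)²)) - 30107/(-8 + 291²) = 562/((4*388129)) - 30107/(-8 + 84681) = 562/1552516 - 30107/84673 = 562*(1/1552516) - 30107*1/84673 = 281/776258 - 30107/84673 = -23347006493/65728093634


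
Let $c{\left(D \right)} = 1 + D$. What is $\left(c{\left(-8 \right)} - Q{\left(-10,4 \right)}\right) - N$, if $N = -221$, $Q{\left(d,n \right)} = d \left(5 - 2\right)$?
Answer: $244$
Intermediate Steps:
$Q{\left(d,n \right)} = 3 d$ ($Q{\left(d,n \right)} = d 3 = 3 d$)
$\left(c{\left(-8 \right)} - Q{\left(-10,4 \right)}\right) - N = \left(\left(1 - 8\right) - 3 \left(-10\right)\right) - -221 = \left(-7 - -30\right) + 221 = \left(-7 + 30\right) + 221 = 23 + 221 = 244$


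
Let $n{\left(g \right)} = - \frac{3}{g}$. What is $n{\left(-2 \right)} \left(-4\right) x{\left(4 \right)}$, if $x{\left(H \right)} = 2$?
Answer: $-12$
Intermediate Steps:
$n{\left(-2 \right)} \left(-4\right) x{\left(4 \right)} = - \frac{3}{-2} \left(-4\right) 2 = \left(-3\right) \left(- \frac{1}{2}\right) \left(-4\right) 2 = \frac{3}{2} \left(-4\right) 2 = \left(-6\right) 2 = -12$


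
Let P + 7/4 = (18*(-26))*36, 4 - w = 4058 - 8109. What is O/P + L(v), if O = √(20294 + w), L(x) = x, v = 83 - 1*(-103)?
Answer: 186 - 4*√24349/67399 ≈ 185.99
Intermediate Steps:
w = 4055 (w = 4 - (4058 - 8109) = 4 - 1*(-4051) = 4 + 4051 = 4055)
P = -67399/4 (P = -7/4 + (18*(-26))*36 = -7/4 - 468*36 = -7/4 - 16848 = -67399/4 ≈ -16850.)
v = 186 (v = 83 + 103 = 186)
O = √24349 (O = √(20294 + 4055) = √24349 ≈ 156.04)
O/P + L(v) = √24349/(-67399/4) + 186 = √24349*(-4/67399) + 186 = -4*√24349/67399 + 186 = 186 - 4*√24349/67399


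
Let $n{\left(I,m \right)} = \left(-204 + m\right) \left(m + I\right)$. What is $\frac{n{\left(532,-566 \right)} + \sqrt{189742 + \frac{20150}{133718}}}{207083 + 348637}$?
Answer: $\frac{119}{2526} + \frac{\sqrt{5018765079983}}{2858067960} \approx 0.047894$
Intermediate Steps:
$n{\left(I,m \right)} = \left(-204 + m\right) \left(I + m\right)$
$\frac{n{\left(532,-566 \right)} + \sqrt{189742 + \frac{20150}{133718}}}{207083 + 348637} = \frac{\left(\left(-566\right)^{2} - 108528 - -115464 + 532 \left(-566\right)\right) + \sqrt{189742 + \frac{20150}{133718}}}{207083 + 348637} = \frac{\left(320356 - 108528 + 115464 - 301112\right) + \sqrt{189742 + 20150 \cdot \frac{1}{133718}}}{555720} = \left(26180 + \sqrt{189742 + \frac{775}{5143}}\right) \frac{1}{555720} = \left(26180 + \sqrt{\frac{975843881}{5143}}\right) \frac{1}{555720} = \left(26180 + \frac{\sqrt{5018765079983}}{5143}\right) \frac{1}{555720} = \frac{119}{2526} + \frac{\sqrt{5018765079983}}{2858067960}$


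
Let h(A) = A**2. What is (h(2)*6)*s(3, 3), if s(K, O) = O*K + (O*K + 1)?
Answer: 456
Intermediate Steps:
s(K, O) = 1 + 2*K*O (s(K, O) = K*O + (K*O + 1) = K*O + (1 + K*O) = 1 + 2*K*O)
(h(2)*6)*s(3, 3) = (2**2*6)*(1 + 2*3*3) = (4*6)*(1 + 18) = 24*19 = 456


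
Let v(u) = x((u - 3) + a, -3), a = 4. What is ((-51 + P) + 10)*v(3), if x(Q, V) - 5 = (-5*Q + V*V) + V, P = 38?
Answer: 27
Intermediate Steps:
x(Q, V) = 5 + V + V² - 5*Q (x(Q, V) = 5 + ((-5*Q + V*V) + V) = 5 + ((-5*Q + V²) + V) = 5 + ((V² - 5*Q) + V) = 5 + (V + V² - 5*Q) = 5 + V + V² - 5*Q)
v(u) = 6 - 5*u (v(u) = 5 - 3 + (-3)² - 5*((u - 3) + 4) = 5 - 3 + 9 - 5*((-3 + u) + 4) = 5 - 3 + 9 - 5*(1 + u) = 5 - 3 + 9 + (-5 - 5*u) = 6 - 5*u)
((-51 + P) + 10)*v(3) = ((-51 + 38) + 10)*(6 - 5*3) = (-13 + 10)*(6 - 15) = -3*(-9) = 27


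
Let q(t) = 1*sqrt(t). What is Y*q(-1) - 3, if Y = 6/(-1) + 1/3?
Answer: -3 - 17*I/3 ≈ -3.0 - 5.6667*I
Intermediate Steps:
Y = -17/3 (Y = 6*(-1) + 1*(1/3) = -6 + 1/3 = -17/3 ≈ -5.6667)
q(t) = sqrt(t)
Y*q(-1) - 3 = -17*I/3 - 3 = -3 - 17*I/3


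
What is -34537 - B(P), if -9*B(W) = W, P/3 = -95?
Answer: -103706/3 ≈ -34569.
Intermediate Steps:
P = -285 (P = 3*(-95) = -285)
B(W) = -W/9
-34537 - B(P) = -34537 - (-1)*(-285)/9 = -34537 - 1*95/3 = -34537 - 95/3 = -103706/3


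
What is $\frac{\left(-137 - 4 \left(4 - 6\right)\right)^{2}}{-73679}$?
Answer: $- \frac{16641}{73679} \approx -0.22586$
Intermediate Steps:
$\frac{\left(-137 - 4 \left(4 - 6\right)\right)^{2}}{-73679} = \left(-137 - -8\right)^{2} \left(- \frac{1}{73679}\right) = \left(-137 + 8\right)^{2} \left(- \frac{1}{73679}\right) = \left(-129\right)^{2} \left(- \frac{1}{73679}\right) = 16641 \left(- \frac{1}{73679}\right) = - \frac{16641}{73679}$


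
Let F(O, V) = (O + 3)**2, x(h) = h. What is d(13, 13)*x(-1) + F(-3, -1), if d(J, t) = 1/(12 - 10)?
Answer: -1/2 ≈ -0.50000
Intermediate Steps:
d(J, t) = 1/2
F(O, V) = (3 + O)**2
d(13, 13)*x(-1) + F(-3, -1) = (1/2)*(-1) + (3 - 3)**2 = -1/2 + 0**2 = -1/2 + 0 = -1/2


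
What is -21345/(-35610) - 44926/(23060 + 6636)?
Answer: -16099229/17624576 ≈ -0.91345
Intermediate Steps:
-21345/(-35610) - 44926/(23060 + 6636) = -21345*(-1/35610) - 44926/29696 = 1423/2374 - 44926*1/29696 = 1423/2374 - 22463/14848 = -16099229/17624576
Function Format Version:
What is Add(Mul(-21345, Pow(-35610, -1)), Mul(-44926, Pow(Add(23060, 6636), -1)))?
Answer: Rational(-16099229, 17624576) ≈ -0.91345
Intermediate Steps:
Add(Mul(-21345, Pow(-35610, -1)), Mul(-44926, Pow(Add(23060, 6636), -1))) = Add(Mul(-21345, Rational(-1, 35610)), Mul(-44926, Pow(29696, -1))) = Add(Rational(1423, 2374), Mul(-44926, Rational(1, 29696))) = Add(Rational(1423, 2374), Rational(-22463, 14848)) = Rational(-16099229, 17624576)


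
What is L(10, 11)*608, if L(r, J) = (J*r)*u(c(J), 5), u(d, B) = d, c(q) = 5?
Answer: 334400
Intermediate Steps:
L(r, J) = 5*J*r (L(r, J) = (J*r)*5 = 5*J*r)
L(10, 11)*608 = (5*11*10)*608 = 550*608 = 334400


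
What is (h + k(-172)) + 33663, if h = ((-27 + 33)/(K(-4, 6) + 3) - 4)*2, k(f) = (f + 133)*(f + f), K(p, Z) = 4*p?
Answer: 611911/13 ≈ 47070.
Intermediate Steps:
k(f) = 2*f*(133 + f) (k(f) = (133 + f)*(2*f) = 2*f*(133 + f))
h = -116/13 (h = ((-27 + 33)/(4*(-4) + 3) - 4)*2 = (6/(-16 + 3) - 4)*2 = (6/(-13) - 4)*2 = (6*(-1/13) - 4)*2 = (-6/13 - 4)*2 = -58/13*2 = -116/13 ≈ -8.9231)
(h + k(-172)) + 33663 = (-116/13 + 2*(-172)*(133 - 172)) + 33663 = (-116/13 + 2*(-172)*(-39)) + 33663 = (-116/13 + 13416) + 33663 = 174292/13 + 33663 = 611911/13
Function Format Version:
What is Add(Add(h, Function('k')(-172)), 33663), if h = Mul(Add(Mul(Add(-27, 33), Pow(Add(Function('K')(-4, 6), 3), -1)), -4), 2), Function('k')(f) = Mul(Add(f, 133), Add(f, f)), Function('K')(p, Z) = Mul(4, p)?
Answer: Rational(611911, 13) ≈ 47070.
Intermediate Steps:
Function('k')(f) = Mul(2, f, Add(133, f)) (Function('k')(f) = Mul(Add(133, f), Mul(2, f)) = Mul(2, f, Add(133, f)))
h = Rational(-116, 13) (h = Mul(Add(Mul(Add(-27, 33), Pow(Add(Mul(4, -4), 3), -1)), -4), 2) = Mul(Add(Mul(6, Pow(Add(-16, 3), -1)), -4), 2) = Mul(Add(Mul(6, Pow(-13, -1)), -4), 2) = Mul(Add(Mul(6, Rational(-1, 13)), -4), 2) = Mul(Add(Rational(-6, 13), -4), 2) = Mul(Rational(-58, 13), 2) = Rational(-116, 13) ≈ -8.9231)
Add(Add(h, Function('k')(-172)), 33663) = Add(Add(Rational(-116, 13), Mul(2, -172, Add(133, -172))), 33663) = Add(Add(Rational(-116, 13), Mul(2, -172, -39)), 33663) = Add(Add(Rational(-116, 13), 13416), 33663) = Add(Rational(174292, 13), 33663) = Rational(611911, 13)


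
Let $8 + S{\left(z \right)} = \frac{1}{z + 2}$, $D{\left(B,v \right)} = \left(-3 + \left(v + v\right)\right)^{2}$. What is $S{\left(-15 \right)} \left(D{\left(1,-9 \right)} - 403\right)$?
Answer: $- \frac{3990}{13} \approx -306.92$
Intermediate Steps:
$D{\left(B,v \right)} = \left(-3 + 2 v\right)^{2}$
$S{\left(z \right)} = -8 + \frac{1}{2 + z}$ ($S{\left(z \right)} = -8 + \frac{1}{z + 2} = -8 + \frac{1}{2 + z}$)
$S{\left(-15 \right)} \left(D{\left(1,-9 \right)} - 403\right) = \frac{-15 - -120}{2 - 15} \left(\left(-3 + 2 \left(-9\right)\right)^{2} - 403\right) = \frac{-15 + 120}{-13} \left(\left(-3 - 18\right)^{2} - 403\right) = \left(- \frac{1}{13}\right) 105 \left(\left(-21\right)^{2} - 403\right) = - \frac{105 \left(441 - 403\right)}{13} = \left(- \frac{105}{13}\right) 38 = - \frac{3990}{13}$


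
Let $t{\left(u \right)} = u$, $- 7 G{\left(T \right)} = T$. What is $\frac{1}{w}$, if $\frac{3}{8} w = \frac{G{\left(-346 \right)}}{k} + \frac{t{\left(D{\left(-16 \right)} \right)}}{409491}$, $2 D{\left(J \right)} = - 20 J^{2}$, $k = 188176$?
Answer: $- \frac{101136496671}{1615215017} \approx -62.615$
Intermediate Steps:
$G{\left(T \right)} = - \frac{T}{7}$
$D{\left(J \right)} = - 10 J^{2}$ ($D{\left(J \right)} = \frac{\left(-20\right) J^{2}}{2} = - 10 J^{2}$)
$w = - \frac{1615215017}{101136496671}$ ($w = \frac{8 \left(\frac{\left(- \frac{1}{7}\right) \left(-346\right)}{188176} + \frac{\left(-10\right) \left(-16\right)^{2}}{409491}\right)}{3} = \frac{8 \left(\frac{346}{7} \cdot \frac{1}{188176} + \left(-10\right) 256 \cdot \frac{1}{409491}\right)}{3} = \frac{8 \left(\frac{173}{658616} - \frac{2560}{409491}\right)}{3} = \frac{8}{3} \left(- \frac{1615215017}{269697324456}\right) = - \frac{1615215017}{101136496671} \approx -0.015971$)
$\frac{1}{w} = \frac{1}{- \frac{1615215017}{101136496671}} = - \frac{101136496671}{1615215017}$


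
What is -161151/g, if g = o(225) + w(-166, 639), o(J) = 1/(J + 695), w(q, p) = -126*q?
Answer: -148258920/19242721 ≈ -7.7047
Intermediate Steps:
o(J) = 1/(695 + J)
g = 19242721/920 (g = 1/(695 + 225) - 126*(-166) = 1/920 + 20916 = 19242721/920 ≈ 20916.)
-161151/g = -161151/19242721/920 = -161151*920/19242721 = -148258920/19242721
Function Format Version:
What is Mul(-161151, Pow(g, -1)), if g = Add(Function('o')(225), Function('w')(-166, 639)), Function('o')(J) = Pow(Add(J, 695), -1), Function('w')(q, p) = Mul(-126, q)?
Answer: Rational(-148258920, 19242721) ≈ -7.7047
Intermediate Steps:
Function('o')(J) = Pow(Add(695, J), -1)
g = Rational(19242721, 920) (g = Add(Pow(Add(695, 225), -1), Mul(-126, -166)) = Add(Pow(920, -1), 20916) = Add(Rational(1, 920), 20916) = Rational(19242721, 920) ≈ 20916.)
Mul(-161151, Pow(g, -1)) = Mul(-161151, Pow(Rational(19242721, 920), -1)) = Mul(-161151, Rational(920, 19242721)) = Rational(-148258920, 19242721)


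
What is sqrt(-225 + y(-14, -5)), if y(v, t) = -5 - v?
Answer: 6*I*sqrt(6) ≈ 14.697*I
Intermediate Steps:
sqrt(-225 + y(-14, -5)) = sqrt(-225 + (-5 - 1*(-14))) = sqrt(-225 + (-5 + 14)) = sqrt(-225 + 9) = sqrt(-216) = 6*I*sqrt(6)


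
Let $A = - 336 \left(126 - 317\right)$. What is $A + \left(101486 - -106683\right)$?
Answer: $272345$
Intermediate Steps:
$A = 64176$ ($A = \left(-336\right) \left(-191\right) = 64176$)
$A + \left(101486 - -106683\right) = 64176 + \left(101486 - -106683\right) = 64176 + \left(101486 + 106683\right) = 64176 + 208169 = 272345$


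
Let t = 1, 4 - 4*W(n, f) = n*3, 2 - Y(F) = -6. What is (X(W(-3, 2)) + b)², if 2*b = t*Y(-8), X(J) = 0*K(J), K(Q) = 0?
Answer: 16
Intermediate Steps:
Y(F) = 8 (Y(F) = 2 - 1*(-6) = 2 + 6 = 8)
W(n, f) = 1 - 3*n/4 (W(n, f) = 1 - n*3/4 = 1 - 3*n/4)
X(J) = 0 (X(J) = 0*0 = 0)
b = 4 (b = (1*8)/2 = (½)*8 = 4)
(X(W(-3, 2)) + b)² = (0 + 4)² = 4² = 16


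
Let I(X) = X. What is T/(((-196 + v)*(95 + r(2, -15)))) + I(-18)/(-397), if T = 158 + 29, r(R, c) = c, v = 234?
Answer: 128959/1206880 ≈ 0.10685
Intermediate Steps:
T = 187
T/(((-196 + v)*(95 + r(2, -15)))) + I(-18)/(-397) = 187/(((-196 + 234)*(95 - 15))) - 18/(-397) = 187/((38*80)) - 18*(-1/397) = 187/3040 + 18/397 = 128959/1206880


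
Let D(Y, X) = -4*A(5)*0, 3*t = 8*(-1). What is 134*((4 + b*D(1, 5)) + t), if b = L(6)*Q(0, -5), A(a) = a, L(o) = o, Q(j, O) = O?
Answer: 536/3 ≈ 178.67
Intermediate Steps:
t = -8/3 (t = (8*(-1))/3 = (1/3)*(-8) = -8/3 ≈ -2.6667)
b = -30 (b = 6*(-5) = -30)
D(Y, X) = 0 (D(Y, X) = -4*5*0 = -20*0 = 0)
134*((4 + b*D(1, 5)) + t) = 134*((4 - 30*0) - 8/3) = 134*((4 + 0) - 8/3) = 134*(4 - 8/3) = 134*(4/3) = 536/3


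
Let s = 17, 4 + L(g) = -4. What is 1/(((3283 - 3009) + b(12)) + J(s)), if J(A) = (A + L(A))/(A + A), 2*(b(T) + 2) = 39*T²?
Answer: 34/104729 ≈ 0.00032465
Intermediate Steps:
b(T) = -2 + 39*T²/2 (b(T) = -2 + (39*T²)/2 = -2 + 39*T²/2)
L(g) = -8 (L(g) = -4 - 4 = -8)
J(A) = (-8 + A)/(2*A) (J(A) = (A - 8)/(A + A) = (-8 + A)/((2*A)) = (-8 + A)*(1/(2*A)) = (-8 + A)/(2*A))
1/(((3283 - 3009) + b(12)) + J(s)) = 1/(((3283 - 3009) + (-2 + (39/2)*12²)) + (½)*(-8 + 17)/17) = 1/((274 + (-2 + (39/2)*144)) + (½)*(1/17)*9) = 1/((274 + (-2 + 2808)) + 9/34) = 1/((274 + 2806) + 9/34) = 1/(3080 + 9/34) = 1/(104729/34) = 34/104729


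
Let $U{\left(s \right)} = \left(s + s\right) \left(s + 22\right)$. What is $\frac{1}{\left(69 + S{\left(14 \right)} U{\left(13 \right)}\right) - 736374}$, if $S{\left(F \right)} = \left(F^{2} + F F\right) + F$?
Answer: $- \frac{1}{366845} \approx -2.7259 \cdot 10^{-6}$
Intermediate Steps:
$U{\left(s \right)} = 2 s \left(22 + s\right)$
$S{\left(F \right)} = F + 2 F^{2}$ ($S{\left(F \right)} = \left(F^{2} + F^{2}\right) + F = 2 F^{2} + F = F + 2 F^{2}$)
$\frac{1}{\left(69 + S{\left(14 \right)} U{\left(13 \right)}\right) - 736374} = \frac{1}{\left(69 + 14 \left(1 + 2 \cdot 14\right) 2 \cdot 13 \left(22 + 13\right)\right) - 736374} = \frac{1}{\left(69 + 14 \left(1 + 28\right) 2 \cdot 13 \cdot 35\right) - 736374} = \frac{1}{\left(69 + 14 \cdot 29 \cdot 910\right) - 736374} = \frac{1}{\left(69 + 406 \cdot 910\right) - 736374} = \frac{1}{\left(69 + 369460\right) - 736374} = \frac{1}{369529 - 736374} = \frac{1}{-366845} = - \frac{1}{366845}$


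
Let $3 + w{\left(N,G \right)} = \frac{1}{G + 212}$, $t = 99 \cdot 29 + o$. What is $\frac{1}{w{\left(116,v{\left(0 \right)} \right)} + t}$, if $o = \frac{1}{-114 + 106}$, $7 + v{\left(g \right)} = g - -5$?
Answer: $\frac{840}{2409019} \approx 0.00034869$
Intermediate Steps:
$v{\left(g \right)} = -2 + g$ ($v{\left(g \right)} = -7 + \left(g - -5\right) = -7 + \left(g + 5\right) = -7 + \left(5 + g\right) = -2 + g$)
$o = - \frac{1}{8}$ ($o = \frac{1}{-8} = - \frac{1}{8} \approx -0.125$)
$t = \frac{22967}{8}$ ($t = 99 \cdot 29 - \frac{1}{8} = 2871 - \frac{1}{8} = \frac{22967}{8} \approx 2870.9$)
$w{\left(N,G \right)} = -3 + \frac{1}{212 + G}$ ($w{\left(N,G \right)} = -3 + \frac{1}{G + 212} = -3 + \frac{1}{212 + G}$)
$\frac{1}{w{\left(116,v{\left(0 \right)} \right)} + t} = \frac{1}{\frac{-635 - 3 \left(-2 + 0\right)}{212 + \left(-2 + 0\right)} + \frac{22967}{8}} = \frac{1}{\frac{-635 - -6}{212 - 2} + \frac{22967}{8}} = \frac{1}{\frac{-635 + 6}{210} + \frac{22967}{8}} = \frac{1}{\frac{1}{210} \left(-629\right) + \frac{22967}{8}} = \frac{1}{- \frac{629}{210} + \frac{22967}{8}} = \frac{1}{\frac{2409019}{840}} = \frac{840}{2409019}$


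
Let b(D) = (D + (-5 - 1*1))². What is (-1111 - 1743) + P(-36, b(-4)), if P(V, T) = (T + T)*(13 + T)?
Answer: 19746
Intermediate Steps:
b(D) = (-6 + D)² (b(D) = (D + (-5 - 1))² = (D - 6)² = (-6 + D)²)
P(V, T) = 2*T*(13 + T) (P(V, T) = (2*T)*(13 + T) = 2*T*(13 + T))
(-1111 - 1743) + P(-36, b(-4)) = (-1111 - 1743) + 2*(-6 - 4)²*(13 + (-6 - 4)²) = -2854 + 2*(-10)²*(13 + (-10)²) = -2854 + 2*100*(13 + 100) = -2854 + 2*100*113 = -2854 + 22600 = 19746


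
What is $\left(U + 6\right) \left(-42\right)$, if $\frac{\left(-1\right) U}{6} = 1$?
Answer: $0$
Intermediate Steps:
$U = -6$ ($U = \left(-6\right) 1 = -6$)
$\left(U + 6\right) \left(-42\right) = \left(-6 + 6\right) \left(-42\right) = 0 \left(-42\right) = 0$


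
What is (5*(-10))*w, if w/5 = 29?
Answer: -7250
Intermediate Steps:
w = 145 (w = 5*29 = 145)
(5*(-10))*w = (5*(-10))*145 = -50*145 = -7250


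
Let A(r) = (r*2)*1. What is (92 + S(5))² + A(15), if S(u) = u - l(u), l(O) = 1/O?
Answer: 235006/25 ≈ 9400.2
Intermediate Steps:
A(r) = 2*r (A(r) = (2*r)*1 = 2*r)
S(u) = u - 1/u
(92 + S(5))² + A(15) = (92 + (5 - 1/5))² + 2*15 = (92 + (5 - 1*⅕))² + 30 = (92 + (5 - ⅕))² + 30 = (92 + 24/5)² + 30 = (484/5)² + 30 = 234256/25 + 30 = 235006/25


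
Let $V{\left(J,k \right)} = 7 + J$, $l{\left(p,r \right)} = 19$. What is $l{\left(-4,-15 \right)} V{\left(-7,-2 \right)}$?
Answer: $0$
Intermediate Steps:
$l{\left(-4,-15 \right)} V{\left(-7,-2 \right)} = 19 \left(7 - 7\right) = 19 \cdot 0 = 0$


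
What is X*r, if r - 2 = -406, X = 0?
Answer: 0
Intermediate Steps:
r = -404 (r = 2 - 406 = -404)
X*r = 0*(-404) = 0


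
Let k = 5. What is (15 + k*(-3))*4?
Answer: 0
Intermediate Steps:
(15 + k*(-3))*4 = (15 + 5*(-3))*4 = (15 - 15)*4 = 0*4 = 0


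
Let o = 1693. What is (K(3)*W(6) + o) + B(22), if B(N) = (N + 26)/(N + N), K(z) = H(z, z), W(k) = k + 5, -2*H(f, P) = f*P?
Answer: 36181/22 ≈ 1644.6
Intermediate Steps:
H(f, P) = -P*f/2 (H(f, P) = -f*P/2 = -P*f/2)
W(k) = 5 + k
K(z) = -z²/2 (K(z) = -z*z/2 = -z²/2)
B(N) = (26 + N)/(2*N) (B(N) = (26 + N)/((2*N)) = (26 + N)*(1/(2*N)) = (26 + N)/(2*N))
(K(3)*W(6) + o) + B(22) = ((-½*3²)*(5 + 6) + 1693) + (½)*(26 + 22)/22 = (-½*9*11 + 1693) + (½)*(1/22)*48 = (-9/2*11 + 1693) + 12/11 = (-99/2 + 1693) + 12/11 = 3287/2 + 12/11 = 36181/22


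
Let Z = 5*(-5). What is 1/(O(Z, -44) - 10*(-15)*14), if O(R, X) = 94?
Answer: 1/2194 ≈ 0.00045579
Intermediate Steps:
Z = -25
1/(O(Z, -44) - 10*(-15)*14) = 1/(94 - 10*(-15)*14) = 1/(94 + 150*14) = 1/(94 + 2100) = 1/2194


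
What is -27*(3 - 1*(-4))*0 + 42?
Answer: 42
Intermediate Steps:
-27*(3 - 1*(-4))*0 + 42 = -27*(3 + 4)*0 + 42 = -189*0 + 42 = -27*0 + 42 = 0 + 42 = 42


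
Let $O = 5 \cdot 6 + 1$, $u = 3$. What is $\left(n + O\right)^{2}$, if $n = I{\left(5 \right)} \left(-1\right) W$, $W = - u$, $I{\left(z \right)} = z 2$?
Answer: $3721$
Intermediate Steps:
$I{\left(z \right)} = 2 z$
$W = -3$ ($W = \left(-1\right) 3 = -3$)
$O = 31$ ($O = 30 + 1 = 31$)
$n = 30$ ($n = 2 \cdot 5 \left(-1\right) \left(-3\right) = 10 \left(-1\right) \left(-3\right) = \left(-10\right) \left(-3\right) = 30$)
$\left(n + O\right)^{2} = \left(30 + 31\right)^{2} = 61^{2} = 3721$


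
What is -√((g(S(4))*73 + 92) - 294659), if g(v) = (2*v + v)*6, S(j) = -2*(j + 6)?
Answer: -I*√320847 ≈ -566.43*I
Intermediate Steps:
S(j) = -12 - 2*j (S(j) = -2*(6 + j) = -12 - 2*j)
g(v) = 18*v (g(v) = (3*v)*6 = 18*v)
-√((g(S(4))*73 + 92) - 294659) = -√(((18*(-12 - 2*4))*73 + 92) - 294659) = -√(((18*(-12 - 8))*73 + 92) - 294659) = -√(((18*(-20))*73 + 92) - 294659) = -√((-360*73 + 92) - 294659) = -√((-26280 + 92) - 294659) = -√(-26188 - 294659) = -√(-320847) = -I*√320847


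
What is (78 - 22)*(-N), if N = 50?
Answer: -2800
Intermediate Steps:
(78 - 22)*(-N) = (78 - 22)*(-1*50) = 56*(-50) = -2800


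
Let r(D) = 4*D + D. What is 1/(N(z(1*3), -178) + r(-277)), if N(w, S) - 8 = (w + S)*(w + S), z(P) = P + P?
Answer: 1/28207 ≈ 3.5452e-5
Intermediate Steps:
z(P) = 2*P
r(D) = 5*D
N(w, S) = 8 + (S + w)² (N(w, S) = 8 + (w + S)*(w + S) = 8 + (S + w)*(S + w) = 8 + (S + w)²)
1/(N(z(1*3), -178) + r(-277)) = 1/((8 + (-178 + 2*(1*3))²) + 5*(-277)) = 1/((8 + (-178 + 2*3)²) - 1385) = 1/((8 + (-178 + 6)²) - 1385) = 1/((8 + (-172)²) - 1385) = 1/((8 + 29584) - 1385) = 1/(29592 - 1385) = 1/28207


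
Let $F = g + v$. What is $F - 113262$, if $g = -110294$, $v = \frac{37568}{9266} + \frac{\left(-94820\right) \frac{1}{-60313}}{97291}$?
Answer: $- \frac{552499217532246232}{2471457880049} \approx -2.2355 \cdot 10^{5}$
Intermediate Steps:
$v = \frac{10020299988012}{2471457880049}$ ($v = 37568 \cdot \frac{1}{9266} + \left(-94820\right) \left(- \frac{1}{60313}\right) \frac{1}{97291} = \frac{18784}{4633} + \frac{8620}{5483} \cdot \frac{1}{97291} = \frac{18784}{4633} + \frac{8620}{533446553} = \frac{10020299988012}{2471457880049} \approx 4.0544$)
$F = - \frac{272576955122136394}{2471457880049}$ ($F = -110294 + \frac{10020299988012}{2471457880049} = - \frac{272576955122136394}{2471457880049} \approx -1.1029 \cdot 10^{5}$)
$F - 113262 = - \frac{272576955122136394}{2471457880049} - 113262 = - \frac{552499217532246232}{2471457880049}$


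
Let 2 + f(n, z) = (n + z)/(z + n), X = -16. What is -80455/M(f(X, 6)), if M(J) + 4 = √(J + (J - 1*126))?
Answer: 80455/36 + 80455*I*√2/18 ≈ 2234.9 + 6321.1*I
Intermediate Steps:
f(n, z) = -1 (f(n, z) = -2 + (n + z)/(z + n) = -2 + (n + z)/(n + z) = -2 + 1 = -1)
M(J) = -4 + √(-126 + 2*J) (M(J) = -4 + √(J + (J - 1*126)) = -4 + √(J + (J - 126)) = -4 + √(J + (-126 + J)) = -4 + √(-126 + 2*J))
-80455/M(f(X, 6)) = -80455/(-4 + √(-126 + 2*(-1))) = -80455/(-4 + √(-126 - 2)) = -80455/(-4 + √(-128)) = -80455/(-4 + 8*I*√2)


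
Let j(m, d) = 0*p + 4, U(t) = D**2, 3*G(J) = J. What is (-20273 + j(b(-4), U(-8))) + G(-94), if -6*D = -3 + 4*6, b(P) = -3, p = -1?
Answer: -60901/3 ≈ -20300.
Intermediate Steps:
D = -7/2 (D = -(-3 + 4*6)/6 = -(-3 + 24)/6 = -1/6*21 = -7/2 ≈ -3.5000)
G(J) = J/3
U(t) = 49/4 (U(t) = (-7/2)**2 = 49/4)
j(m, d) = 4 (j(m, d) = 0*(-1) + 4 = 0 + 4 = 4)
(-20273 + j(b(-4), U(-8))) + G(-94) = (-20273 + 4) + (1/3)*(-94) = -20269 - 94/3 = -60901/3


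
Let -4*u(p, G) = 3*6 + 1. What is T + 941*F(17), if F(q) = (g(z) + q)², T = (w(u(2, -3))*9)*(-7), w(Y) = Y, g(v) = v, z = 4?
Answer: 1661121/4 ≈ 4.1528e+5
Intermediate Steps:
u(p, G) = -19/4 (u(p, G) = -(3*6 + 1)/4 = -(18 + 1)/4 = -¼*19 = -19/4)
T = 1197/4 (T = -19/4*9*(-7) = -171/4*(-7) = 1197/4 ≈ 299.25)
F(q) = (4 + q)²
T + 941*F(17) = 1197/4 + 941*(4 + 17)² = 1197/4 + 941*21² = 1197/4 + 941*441 = 1197/4 + 414981 = 1661121/4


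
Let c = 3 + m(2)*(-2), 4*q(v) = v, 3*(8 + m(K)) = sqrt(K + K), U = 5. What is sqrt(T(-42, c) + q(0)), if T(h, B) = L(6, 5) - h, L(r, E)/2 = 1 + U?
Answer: 3*sqrt(6) ≈ 7.3485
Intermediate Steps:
L(r, E) = 12 (L(r, E) = 2*(1 + 5) = 2*6 = 12)
m(K) = -8 + sqrt(2)*sqrt(K)/3 (m(K) = -8 + sqrt(K + K)/3 = -8 + sqrt(2*K)/3 = -8 + (sqrt(2)*sqrt(K))/3 = -8 + sqrt(2)*sqrt(K)/3)
q(v) = v/4
c = 53/3 (c = 3 + (-8 + sqrt(2)*sqrt(2)/3)*(-2) = 3 + (-8 + 2/3)*(-2) = 3 - 22/3*(-2) = 3 + 44/3 = 53/3 ≈ 17.667)
T(h, B) = 12 - h
sqrt(T(-42, c) + q(0)) = sqrt((12 - 1*(-42)) + (1/4)*0) = sqrt((12 + 42) + 0) = sqrt(54 + 0) = sqrt(54) = 3*sqrt(6)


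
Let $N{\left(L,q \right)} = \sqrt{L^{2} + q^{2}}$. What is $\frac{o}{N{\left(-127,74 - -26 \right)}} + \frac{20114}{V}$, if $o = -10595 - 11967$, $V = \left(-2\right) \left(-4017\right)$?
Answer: $\frac{10057}{4017} - \frac{778 \sqrt{26129}}{901} \approx -137.07$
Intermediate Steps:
$V = 8034$
$o = -22562$
$\frac{o}{N{\left(-127,74 - -26 \right)}} + \frac{20114}{V} = - \frac{22562}{\sqrt{\left(-127\right)^{2} + \left(74 - -26\right)^{2}}} + \frac{20114}{8034} = - \frac{22562}{\sqrt{16129 + \left(74 + 26\right)^{2}}} + 20114 \cdot \frac{1}{8034} = - \frac{22562}{\sqrt{16129 + 100^{2}}} + \frac{10057}{4017} = - \frac{22562}{\sqrt{16129 + 10000}} + \frac{10057}{4017} = - \frac{22562}{\sqrt{26129}} + \frac{10057}{4017} = - 22562 \frac{\sqrt{26129}}{26129} + \frac{10057}{4017} = - \frac{778 \sqrt{26129}}{901} + \frac{10057}{4017} = \frac{10057}{4017} - \frac{778 \sqrt{26129}}{901}$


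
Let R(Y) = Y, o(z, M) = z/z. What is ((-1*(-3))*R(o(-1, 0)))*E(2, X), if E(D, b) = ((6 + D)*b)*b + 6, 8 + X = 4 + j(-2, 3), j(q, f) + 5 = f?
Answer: 882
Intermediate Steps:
o(z, M) = 1
j(q, f) = -5 + f
X = -6 (X = -8 + (4 + (-5 + 3)) = -8 + (4 - 2) = -8 + 2 = -6)
E(D, b) = 6 + b²*(6 + D) (E(D, b) = (b*(6 + D))*b + 6 = b²*(6 + D) + 6 = 6 + b²*(6 + D))
((-1*(-3))*R(o(-1, 0)))*E(2, X) = (-1*(-3)*1)*(6 + 6*(-6)² + 2*(-6)²) = (3*1)*(6 + 6*36 + 2*36) = 3*(6 + 216 + 72) = 3*294 = 882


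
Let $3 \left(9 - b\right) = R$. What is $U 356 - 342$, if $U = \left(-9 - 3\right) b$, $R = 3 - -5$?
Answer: $-27398$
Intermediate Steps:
$R = 8$ ($R = 3 + 5 = 8$)
$b = \frac{19}{3}$ ($b = 9 - \frac{8}{3} = \frac{19}{3} \approx 6.3333$)
$U = -76$ ($U = \left(-9 - 3\right) \frac{19}{3} = \left(-12\right) \frac{19}{3} = -76$)
$U 356 - 342 = \left(-76\right) 356 - 342 = -27056 - 342 = -27398$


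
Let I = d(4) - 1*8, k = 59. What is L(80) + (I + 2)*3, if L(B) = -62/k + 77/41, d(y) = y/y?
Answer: -34284/2419 ≈ -14.173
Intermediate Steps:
d(y) = 1
L(B) = 2001/2419 (L(B) = -62/59 + 77/41 = 2001/2419)
I = -7 (I = 1 - 1*8 = 1 - 8 = -7)
L(80) + (I + 2)*3 = 2001/2419 + (-7 + 2)*3 = 2001/2419 - 5*3 = 2001/2419 - 15 = -34284/2419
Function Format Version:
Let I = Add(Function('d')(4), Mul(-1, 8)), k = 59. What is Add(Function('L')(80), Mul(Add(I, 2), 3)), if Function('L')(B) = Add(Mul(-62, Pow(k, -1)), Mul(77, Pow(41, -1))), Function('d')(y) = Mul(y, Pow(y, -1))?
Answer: Rational(-34284, 2419) ≈ -14.173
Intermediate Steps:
Function('d')(y) = 1
Function('L')(B) = Rational(2001, 2419) (Function('L')(B) = Add(Mul(-62, Pow(59, -1)), Mul(77, Pow(41, -1))) = Add(Mul(-62, Rational(1, 59)), Mul(77, Rational(1, 41))) = Add(Rational(-62, 59), Rational(77, 41)) = Rational(2001, 2419))
I = -7 (I = Add(1, Mul(-1, 8)) = Add(1, -8) = -7)
Add(Function('L')(80), Mul(Add(I, 2), 3)) = Add(Rational(2001, 2419), Mul(Add(-7, 2), 3)) = Add(Rational(2001, 2419), Mul(-5, 3)) = Add(Rational(2001, 2419), -15) = Rational(-34284, 2419)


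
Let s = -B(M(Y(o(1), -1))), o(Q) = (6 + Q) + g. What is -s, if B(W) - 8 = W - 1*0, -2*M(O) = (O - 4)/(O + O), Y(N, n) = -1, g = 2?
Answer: 27/4 ≈ 6.7500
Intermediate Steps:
o(Q) = 8 + Q (o(Q) = (6 + Q) + 2 = 8 + Q)
M(O) = -(-4 + O)/(4*O) (M(O) = -(O - 4)/(2*(O + O)) = -(-4 + O)/(2*(2*O)) = -(-4 + O)*1/(2*O)/2 = -(-4 + O)/(4*O))
B(W) = 8 + W (B(W) = 8 + (W - 1*0) = 8 + (W + 0) = 8 + W)
s = -27/4 (s = -(8 + (¼)*(4 - 1*(-1))/(-1)) = -(8 + (¼)*(-1)*(4 + 1)) = -(8 + (¼)*(-1)*5) = -(8 - 5/4) = -1*27/4 = -27/4 ≈ -6.7500)
-s = -1*(-27/4) = 27/4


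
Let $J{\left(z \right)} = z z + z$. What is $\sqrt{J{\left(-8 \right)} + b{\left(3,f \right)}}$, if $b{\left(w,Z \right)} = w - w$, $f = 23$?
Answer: $2 \sqrt{14} \approx 7.4833$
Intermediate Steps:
$b{\left(w,Z \right)} = 0$
$J{\left(z \right)} = z + z^{2}$ ($J{\left(z \right)} = z^{2} + z = z + z^{2}$)
$\sqrt{J{\left(-8 \right)} + b{\left(3,f \right)}} = \sqrt{- 8 \left(1 - 8\right) + 0} = \sqrt{\left(-8\right) \left(-7\right) + 0} = \sqrt{56 + 0} = \sqrt{56} = 2 \sqrt{14}$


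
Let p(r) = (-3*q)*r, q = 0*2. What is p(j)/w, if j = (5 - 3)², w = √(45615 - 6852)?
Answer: 0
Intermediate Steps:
w = 3*√4307 (w = √38763 = 3*√4307 ≈ 196.88)
j = 4 (j = 2² = 4)
q = 0
p(r) = 0 (p(r) = (-3*0)*r = 0*r = 0)
p(j)/w = 0/((3*√4307)) = 0*(√4307/12921) = 0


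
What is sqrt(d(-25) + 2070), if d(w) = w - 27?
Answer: sqrt(2018) ≈ 44.922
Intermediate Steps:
d(w) = -27 + w
sqrt(d(-25) + 2070) = sqrt((-27 - 25) + 2070) = sqrt(-52 + 2070) = sqrt(2018)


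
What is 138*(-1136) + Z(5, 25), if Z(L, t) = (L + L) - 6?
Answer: -156764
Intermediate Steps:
Z(L, t) = -6 + 2*L (Z(L, t) = 2*L - 6 = -6 + 2*L)
138*(-1136) + Z(5, 25) = 138*(-1136) + (-6 + 2*5) = -156768 + (-6 + 10) = -156768 + 4 = -156764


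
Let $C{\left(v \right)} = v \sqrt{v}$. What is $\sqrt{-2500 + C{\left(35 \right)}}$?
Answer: $\sqrt{-2500 + 35 \sqrt{35}} \approx 47.885 i$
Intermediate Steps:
$C{\left(v \right)} = v^{\frac{3}{2}}$
$\sqrt{-2500 + C{\left(35 \right)}} = \sqrt{-2500 + 35^{\frac{3}{2}}} = \sqrt{-2500 + 35 \sqrt{35}}$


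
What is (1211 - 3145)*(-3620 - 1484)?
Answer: 9871136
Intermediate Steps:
(1211 - 3145)*(-3620 - 1484) = -1934*(-5104) = 9871136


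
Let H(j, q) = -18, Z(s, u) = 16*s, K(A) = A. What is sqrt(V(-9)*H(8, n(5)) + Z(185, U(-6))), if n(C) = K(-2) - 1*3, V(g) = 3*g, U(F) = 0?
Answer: sqrt(3446) ≈ 58.703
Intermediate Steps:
n(C) = -5 (n(C) = -2 - 1*3 = -2 - 3 = -5)
sqrt(V(-9)*H(8, n(5)) + Z(185, U(-6))) = sqrt((3*(-9))*(-18) + 16*185) = sqrt(-27*(-18) + 2960) = sqrt(486 + 2960) = sqrt(3446)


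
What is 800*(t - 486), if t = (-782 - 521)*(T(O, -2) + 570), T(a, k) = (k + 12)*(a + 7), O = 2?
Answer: -688372800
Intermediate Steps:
T(a, k) = (7 + a)*(12 + k) (T(a, k) = (12 + k)*(7 + a) = (7 + a)*(12 + k))
t = -859980 (t = (-782 - 521)*((84 + 7*(-2) + 12*2 + 2*(-2)) + 570) = -1303*((84 - 14 + 24 - 4) + 570) = -1303*(90 + 570) = -1303*660 = -859980)
800*(t - 486) = 800*(-859980 - 486) = 800*(-860466) = -688372800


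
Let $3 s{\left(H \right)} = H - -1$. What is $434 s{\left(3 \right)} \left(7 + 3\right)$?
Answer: $\frac{17360}{3} \approx 5786.7$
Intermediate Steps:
$s{\left(H \right)} = \frac{1}{3} + \frac{H}{3}$ ($s{\left(H \right)} = \frac{H - -1}{3} = \frac{H + 1}{3} = \frac{1 + H}{3} = \frac{1}{3} + \frac{H}{3}$)
$434 s{\left(3 \right)} \left(7 + 3\right) = 434 \left(\frac{1}{3} + \frac{1}{3} \cdot 3\right) \left(7 + 3\right) = 434 \left(\frac{1}{3} + 1\right) 10 = 434 \cdot \frac{4}{3} \cdot 10 = 434 \cdot \frac{40}{3} = \frac{17360}{3}$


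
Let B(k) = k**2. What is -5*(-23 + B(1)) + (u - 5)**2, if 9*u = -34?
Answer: 15151/81 ≈ 187.05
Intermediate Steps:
u = -34/9 (u = (1/9)*(-34) = -34/9 ≈ -3.7778)
-5*(-23 + B(1)) + (u - 5)**2 = -5*(-23 + 1**2) + (-34/9 - 5)**2 = -5*(-23 + 1) + (-79/9)**2 = -5*(-22) + 6241/81 = 110 + 6241/81 = 15151/81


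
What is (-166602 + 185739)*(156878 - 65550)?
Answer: 1747743936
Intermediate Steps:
(-166602 + 185739)*(156878 - 65550) = 19137*91328 = 1747743936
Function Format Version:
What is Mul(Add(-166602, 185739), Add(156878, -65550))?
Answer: 1747743936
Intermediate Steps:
Mul(Add(-166602, 185739), Add(156878, -65550)) = Mul(19137, 91328) = 1747743936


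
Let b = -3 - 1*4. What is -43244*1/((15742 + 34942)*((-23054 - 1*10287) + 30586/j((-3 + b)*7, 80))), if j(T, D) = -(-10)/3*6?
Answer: 5690/212150553 ≈ 2.6821e-5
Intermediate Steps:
b = -7 (b = -3 - 4 = -7)
j(T, D) = 20 (j(T, D) = -(-10)/3*6 = -5*(-⅔)*6 = (10/3)*6 = 20)
-43244*1/((15742 + 34942)*((-23054 - 1*10287) + 30586/j((-3 + b)*7, 80))) = -43244*1/((15742 + 34942)*((-23054 - 1*10287) + 30586/20)) = -43244*1/(50684*((-23054 - 10287) + 30586*(1/20))) = -43244*1/(50684*(-33341 + 15293/10)) = -43244/(50684*(-318117/10)) = -43244/(-8061721014/5) = -43244*(-5/8061721014) = 5690/212150553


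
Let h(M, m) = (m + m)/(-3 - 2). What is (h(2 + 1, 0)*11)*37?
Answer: 0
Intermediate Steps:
h(M, m) = -2*m/5 (h(M, m) = (2*m)/(-5) = (2*m)*(-⅕) = -2*m/5)
(h(2 + 1, 0)*11)*37 = (-⅖*0*11)*37 = (0*11)*37 = 0*37 = 0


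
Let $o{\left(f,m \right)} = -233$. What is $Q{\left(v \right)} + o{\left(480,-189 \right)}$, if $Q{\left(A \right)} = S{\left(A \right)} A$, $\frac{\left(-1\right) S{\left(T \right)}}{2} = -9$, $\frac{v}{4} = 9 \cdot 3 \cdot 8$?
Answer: $15319$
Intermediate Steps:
$v = 864$ ($v = 4 \cdot 9 \cdot 3 \cdot 8 = 4 \cdot 27 \cdot 8 = 4 \cdot 216 = 864$)
$S{\left(T \right)} = 18$ ($S{\left(T \right)} = \left(-2\right) \left(-9\right) = 18$)
$Q{\left(A \right)} = 18 A$
$Q{\left(v \right)} + o{\left(480,-189 \right)} = 18 \cdot 864 - 233 = 15552 - 233 = 15319$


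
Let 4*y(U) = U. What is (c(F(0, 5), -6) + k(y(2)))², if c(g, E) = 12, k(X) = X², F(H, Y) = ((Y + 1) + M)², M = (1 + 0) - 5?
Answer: 2401/16 ≈ 150.06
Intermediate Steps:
y(U) = U/4
M = -4 (M = 1 - 5 = -4)
F(H, Y) = (-3 + Y)² (F(H, Y) = ((Y + 1) - 4)² = ((1 + Y) - 4)² = (-3 + Y)²)
(c(F(0, 5), -6) + k(y(2)))² = (12 + ((¼)*2)²)² = (12 + (½)²)² = (12 + ¼)² = (49/4)² = 2401/16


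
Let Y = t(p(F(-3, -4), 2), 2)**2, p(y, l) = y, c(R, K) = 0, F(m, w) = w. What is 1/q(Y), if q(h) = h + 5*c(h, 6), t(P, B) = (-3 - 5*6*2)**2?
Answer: 1/15752961 ≈ 6.3480e-8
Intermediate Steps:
t(P, B) = 3969 (t(P, B) = (-3 - 30*2)**2 = (-3 - 60)**2 = (-63)**2 = 3969)
Y = 15752961 (Y = 3969**2 = 15752961)
q(h) = h (q(h) = h + 5*0 = h + 0 = h)
1/q(Y) = 1/15752961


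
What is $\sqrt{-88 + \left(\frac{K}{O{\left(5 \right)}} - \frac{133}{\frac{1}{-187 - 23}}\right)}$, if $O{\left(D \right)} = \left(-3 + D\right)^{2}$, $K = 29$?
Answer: $\frac{\sqrt{111397}}{2} \approx 166.88$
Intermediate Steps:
$\sqrt{-88 + \left(\frac{K}{O{\left(5 \right)}} - \frac{133}{\frac{1}{-187 - 23}}\right)} = \sqrt{-88 + \left(\frac{29}{\left(-3 + 5\right)^{2}} - \frac{133}{\frac{1}{-187 - 23}}\right)} = \sqrt{-88 + \left(\frac{29}{2^{2}} - \frac{133}{\frac{1}{-210}}\right)} = \sqrt{-88 + \left(\frac{29}{4} - \frac{133}{- \frac{1}{210}}\right)} = \sqrt{-88 + \left(29 \cdot \frac{1}{4} - -27930\right)} = \sqrt{-88 + \left(\frac{29}{4} + 27930\right)} = \sqrt{-88 + \frac{111749}{4}} = \sqrt{\frac{111397}{4}} = \frac{\sqrt{111397}}{2}$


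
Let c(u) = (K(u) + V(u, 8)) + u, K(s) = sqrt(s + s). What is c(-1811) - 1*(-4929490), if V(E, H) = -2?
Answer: 4927677 + I*sqrt(3622) ≈ 4.9277e+6 + 60.183*I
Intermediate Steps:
K(s) = sqrt(2)*sqrt(s) (K(s) = sqrt(2*s) = sqrt(2)*sqrt(s))
c(u) = -2 + u + sqrt(2)*sqrt(u) (c(u) = (sqrt(2)*sqrt(u) - 2) + u = (-2 + sqrt(2)*sqrt(u)) + u = -2 + u + sqrt(2)*sqrt(u))
c(-1811) - 1*(-4929490) = (-2 - 1811 + sqrt(2)*sqrt(-1811)) - 1*(-4929490) = (-2 - 1811 + sqrt(2)*(I*sqrt(1811))) + 4929490 = (-2 - 1811 + I*sqrt(3622)) + 4929490 = (-1813 + I*sqrt(3622)) + 4929490 = 4927677 + I*sqrt(3622)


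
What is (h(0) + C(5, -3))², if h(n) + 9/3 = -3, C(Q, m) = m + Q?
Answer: 16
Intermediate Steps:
C(Q, m) = Q + m
h(n) = -6 (h(n) = -3 - 3 = -6)
(h(0) + C(5, -3))² = (-6 + (5 - 3))² = (-6 + 2)² = (-4)² = 16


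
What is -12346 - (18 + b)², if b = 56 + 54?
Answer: -28730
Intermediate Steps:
b = 110
-12346 - (18 + b)² = -12346 - (18 + 110)² = -12346 - 1*128² = -12346 - 1*16384 = -12346 - 16384 = -28730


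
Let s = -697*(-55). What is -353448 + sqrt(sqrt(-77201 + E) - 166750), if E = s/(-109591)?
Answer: -353448 + sqrt(-2002698729106750 + 109591*I*sqrt(927202669451466))/109591 ≈ -3.5345e+5 + 408.35*I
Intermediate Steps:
s = 38335
E = -38335/109591 (E = 38335/(-109591) = 38335*(-1/109591) = -38335/109591 ≈ -0.34980)
-353448 + sqrt(sqrt(-77201 + E) - 166750) = -353448 + sqrt(sqrt(-77201 - 38335/109591) - 166750) = -353448 + sqrt(sqrt(-8460573126/109591) - 166750) = -353448 + sqrt(I*sqrt(927202669451466)/109591 - 166750) = -353448 + sqrt(-166750 + I*sqrt(927202669451466)/109591)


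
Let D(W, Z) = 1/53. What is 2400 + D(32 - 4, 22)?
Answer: 127201/53 ≈ 2400.0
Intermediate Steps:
D(W, Z) = 1/53
2400 + D(32 - 4, 22) = 2400 + 1/53 = 127201/53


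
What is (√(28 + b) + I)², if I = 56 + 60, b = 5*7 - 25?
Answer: (116 + √38)² ≈ 14924.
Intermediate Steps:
b = 10 (b = 35 - 25 = 10)
I = 116
(√(28 + b) + I)² = (√(28 + 10) + 116)² = (√38 + 116)² = (116 + √38)²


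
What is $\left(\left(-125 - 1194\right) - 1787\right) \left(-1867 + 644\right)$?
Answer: $3798638$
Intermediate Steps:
$\left(\left(-125 - 1194\right) - 1787\right) \left(-1867 + 644\right) = \left(\left(-125 - 1194\right) - 1787\right) \left(-1223\right) = \left(-1319 - 1787\right) \left(-1223\right) = \left(-3106\right) \left(-1223\right) = 3798638$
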